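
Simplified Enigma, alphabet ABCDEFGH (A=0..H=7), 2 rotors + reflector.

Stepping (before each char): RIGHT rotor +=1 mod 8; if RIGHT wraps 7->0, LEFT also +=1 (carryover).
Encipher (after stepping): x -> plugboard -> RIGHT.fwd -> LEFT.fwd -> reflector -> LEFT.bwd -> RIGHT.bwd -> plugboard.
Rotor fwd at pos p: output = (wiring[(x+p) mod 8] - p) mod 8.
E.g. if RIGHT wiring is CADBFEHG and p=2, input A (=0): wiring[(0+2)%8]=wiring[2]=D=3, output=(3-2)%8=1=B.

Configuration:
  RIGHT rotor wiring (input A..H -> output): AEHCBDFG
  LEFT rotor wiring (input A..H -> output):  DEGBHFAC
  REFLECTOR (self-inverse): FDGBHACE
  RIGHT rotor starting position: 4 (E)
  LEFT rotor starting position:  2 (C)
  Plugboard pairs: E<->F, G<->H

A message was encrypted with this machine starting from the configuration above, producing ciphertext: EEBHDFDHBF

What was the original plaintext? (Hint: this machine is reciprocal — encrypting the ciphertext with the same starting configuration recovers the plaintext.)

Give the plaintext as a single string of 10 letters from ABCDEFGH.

Answer: HADEFACAEE

Derivation:
Char 1 ('E'): step: R->5, L=2; E->plug->F->R->C->L->F->refl->A->L'->F->R'->G->plug->H
Char 2 ('E'): step: R->6, L=2; E->plug->F->R->E->L->G->refl->C->L'->H->R'->A->plug->A
Char 3 ('B'): step: R->7, L=2; B->plug->B->R->B->L->H->refl->E->L'->A->R'->D->plug->D
Char 4 ('H'): step: R->0, L->3 (L advanced); H->plug->G->R->F->L->A->refl->F->L'->D->R'->F->plug->E
Char 5 ('D'): step: R->1, L=3; D->plug->D->R->A->L->G->refl->C->L'->C->R'->E->plug->F
Char 6 ('F'): step: R->2, L=3; F->plug->E->R->D->L->F->refl->A->L'->F->R'->A->plug->A
Char 7 ('D'): step: R->3, L=3; D->plug->D->R->C->L->C->refl->G->L'->A->R'->C->plug->C
Char 8 ('H'): step: R->4, L=3; H->plug->G->R->D->L->F->refl->A->L'->F->R'->A->plug->A
Char 9 ('B'): step: R->5, L=3; B->plug->B->R->A->L->G->refl->C->L'->C->R'->F->plug->E
Char 10 ('F'): step: R->6, L=3; F->plug->E->R->B->L->E->refl->H->L'->E->R'->F->plug->E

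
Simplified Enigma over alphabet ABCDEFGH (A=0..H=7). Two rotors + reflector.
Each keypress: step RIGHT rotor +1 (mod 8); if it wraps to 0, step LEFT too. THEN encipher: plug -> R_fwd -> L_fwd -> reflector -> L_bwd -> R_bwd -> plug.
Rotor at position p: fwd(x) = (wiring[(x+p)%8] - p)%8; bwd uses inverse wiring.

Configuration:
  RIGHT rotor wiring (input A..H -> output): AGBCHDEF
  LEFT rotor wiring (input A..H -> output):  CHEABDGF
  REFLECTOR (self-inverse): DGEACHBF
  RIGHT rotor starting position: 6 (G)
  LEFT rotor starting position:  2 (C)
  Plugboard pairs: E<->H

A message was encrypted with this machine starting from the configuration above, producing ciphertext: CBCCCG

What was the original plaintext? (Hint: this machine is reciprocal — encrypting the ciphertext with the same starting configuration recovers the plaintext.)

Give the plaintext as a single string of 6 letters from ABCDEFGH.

Char 1 ('C'): step: R->7, L=2; C->plug->C->R->H->L->F->refl->H->L'->C->R'->D->plug->D
Char 2 ('B'): step: R->0, L->3 (L advanced); B->plug->B->R->G->L->E->refl->C->L'->E->R'->G->plug->G
Char 3 ('C'): step: R->1, L=3; C->plug->C->R->B->L->G->refl->B->L'->H->R'->H->plug->E
Char 4 ('C'): step: R->2, L=3; C->plug->C->R->F->L->H->refl->F->L'->A->R'->B->plug->B
Char 5 ('C'): step: R->3, L=3; C->plug->C->R->A->L->F->refl->H->L'->F->R'->F->plug->F
Char 6 ('G'): step: R->4, L=3; G->plug->G->R->F->L->H->refl->F->L'->A->R'->C->plug->C

Answer: DGEBFC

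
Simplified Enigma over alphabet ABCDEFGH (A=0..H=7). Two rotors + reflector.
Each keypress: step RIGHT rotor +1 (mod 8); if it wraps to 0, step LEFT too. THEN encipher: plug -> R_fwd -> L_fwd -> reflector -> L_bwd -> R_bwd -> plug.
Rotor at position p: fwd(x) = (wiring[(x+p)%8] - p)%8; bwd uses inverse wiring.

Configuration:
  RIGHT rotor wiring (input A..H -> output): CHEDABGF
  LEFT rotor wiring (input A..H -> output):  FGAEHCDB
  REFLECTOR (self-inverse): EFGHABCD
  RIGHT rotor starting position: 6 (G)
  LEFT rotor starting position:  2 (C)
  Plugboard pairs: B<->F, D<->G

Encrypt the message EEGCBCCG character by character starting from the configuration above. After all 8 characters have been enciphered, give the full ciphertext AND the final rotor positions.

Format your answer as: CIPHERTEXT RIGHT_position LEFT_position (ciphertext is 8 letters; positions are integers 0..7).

Answer: DFEAAEBH 6 3

Derivation:
Char 1 ('E'): step: R->7, L=2; E->plug->E->R->E->L->B->refl->F->L'->C->R'->G->plug->D
Char 2 ('E'): step: R->0, L->3 (L advanced); E->plug->E->R->A->L->B->refl->F->L'->H->R'->B->plug->F
Char 3 ('G'): step: R->1, L=3; G->plug->D->R->H->L->F->refl->B->L'->A->R'->E->plug->E
Char 4 ('C'): step: R->2, L=3; C->plug->C->R->G->L->D->refl->H->L'->C->R'->A->plug->A
Char 5 ('B'): step: R->3, L=3; B->plug->F->R->H->L->F->refl->B->L'->A->R'->A->plug->A
Char 6 ('C'): step: R->4, L=3; C->plug->C->R->C->L->H->refl->D->L'->G->R'->E->plug->E
Char 7 ('C'): step: R->5, L=3; C->plug->C->R->A->L->B->refl->F->L'->H->R'->F->plug->B
Char 8 ('G'): step: R->6, L=3; G->plug->D->R->B->L->E->refl->A->L'->D->R'->H->plug->H
Final: ciphertext=DFEAAEBH, RIGHT=6, LEFT=3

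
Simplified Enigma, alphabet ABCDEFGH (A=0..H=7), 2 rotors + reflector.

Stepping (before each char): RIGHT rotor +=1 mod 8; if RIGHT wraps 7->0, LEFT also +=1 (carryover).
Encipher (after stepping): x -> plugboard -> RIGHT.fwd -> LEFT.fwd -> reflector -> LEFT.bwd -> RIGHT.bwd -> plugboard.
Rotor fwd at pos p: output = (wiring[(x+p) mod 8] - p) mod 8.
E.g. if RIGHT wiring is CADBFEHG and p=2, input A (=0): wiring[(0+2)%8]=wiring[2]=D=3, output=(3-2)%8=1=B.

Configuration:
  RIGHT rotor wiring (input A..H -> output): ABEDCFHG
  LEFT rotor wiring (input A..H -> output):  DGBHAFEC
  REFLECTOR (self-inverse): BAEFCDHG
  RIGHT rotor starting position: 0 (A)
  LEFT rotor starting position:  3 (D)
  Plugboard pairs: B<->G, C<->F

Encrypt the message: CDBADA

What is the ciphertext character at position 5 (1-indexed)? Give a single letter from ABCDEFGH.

Char 1 ('C'): step: R->1, L=3; C->plug->F->R->G->L->D->refl->F->L'->B->R'->D->plug->D
Char 2 ('D'): step: R->2, L=3; D->plug->D->R->D->L->B->refl->A->L'->F->R'->E->plug->E
Char 3 ('B'): step: R->3, L=3; B->plug->G->R->G->L->D->refl->F->L'->B->R'->H->plug->H
Char 4 ('A'): step: R->4, L=3; A->plug->A->R->G->L->D->refl->F->L'->B->R'->B->plug->G
Char 5 ('D'): step: R->5, L=3; D->plug->D->R->D->L->B->refl->A->L'->F->R'->H->plug->H

H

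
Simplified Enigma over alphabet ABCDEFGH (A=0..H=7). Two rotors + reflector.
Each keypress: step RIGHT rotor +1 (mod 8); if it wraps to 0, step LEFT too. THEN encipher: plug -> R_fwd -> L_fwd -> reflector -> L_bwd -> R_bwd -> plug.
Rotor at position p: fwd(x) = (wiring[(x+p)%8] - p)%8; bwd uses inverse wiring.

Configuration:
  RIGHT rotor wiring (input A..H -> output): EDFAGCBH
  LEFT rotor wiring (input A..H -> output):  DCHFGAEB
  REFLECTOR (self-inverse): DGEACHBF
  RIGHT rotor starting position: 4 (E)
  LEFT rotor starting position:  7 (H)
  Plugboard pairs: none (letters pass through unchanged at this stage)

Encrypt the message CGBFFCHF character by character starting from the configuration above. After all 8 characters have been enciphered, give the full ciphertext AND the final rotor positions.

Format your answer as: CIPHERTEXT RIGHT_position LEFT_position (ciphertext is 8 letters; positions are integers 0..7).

Char 1 ('C'): step: R->5, L=7; C->plug->C->R->C->L->D->refl->A->L'->D->R'->G->plug->G
Char 2 ('G'): step: R->6, L=7; G->plug->G->R->A->L->C->refl->E->L'->B->R'->B->plug->B
Char 3 ('B'): step: R->7, L=7; B->plug->B->R->F->L->H->refl->F->L'->H->R'->F->plug->F
Char 4 ('F'): step: R->0, L->0 (L advanced); F->plug->F->R->C->L->H->refl->F->L'->D->R'->B->plug->B
Char 5 ('F'): step: R->1, L=0; F->plug->F->R->A->L->D->refl->A->L'->F->R'->D->plug->D
Char 6 ('C'): step: R->2, L=0; C->plug->C->R->E->L->G->refl->B->L'->H->R'->E->plug->E
Char 7 ('H'): step: R->3, L=0; H->plug->H->R->C->L->H->refl->F->L'->D->R'->B->plug->B
Char 8 ('F'): step: R->4, L=0; F->plug->F->R->H->L->B->refl->G->L'->E->R'->H->plug->H
Final: ciphertext=GBFBDEBH, RIGHT=4, LEFT=0

Answer: GBFBDEBH 4 0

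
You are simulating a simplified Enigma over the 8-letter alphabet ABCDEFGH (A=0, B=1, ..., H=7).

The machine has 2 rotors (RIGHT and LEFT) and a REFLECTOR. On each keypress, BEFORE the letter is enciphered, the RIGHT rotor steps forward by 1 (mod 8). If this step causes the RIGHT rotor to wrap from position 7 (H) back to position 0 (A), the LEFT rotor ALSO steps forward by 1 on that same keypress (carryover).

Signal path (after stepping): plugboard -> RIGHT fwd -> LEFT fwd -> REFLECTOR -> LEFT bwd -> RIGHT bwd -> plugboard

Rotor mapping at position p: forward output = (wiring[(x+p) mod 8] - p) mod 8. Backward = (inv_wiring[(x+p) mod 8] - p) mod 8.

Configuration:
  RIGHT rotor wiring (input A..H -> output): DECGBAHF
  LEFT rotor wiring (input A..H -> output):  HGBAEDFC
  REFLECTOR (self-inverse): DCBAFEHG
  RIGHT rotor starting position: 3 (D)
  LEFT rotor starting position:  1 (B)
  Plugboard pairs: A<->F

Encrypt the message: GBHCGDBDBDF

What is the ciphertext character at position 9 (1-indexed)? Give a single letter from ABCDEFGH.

Char 1 ('G'): step: R->4, L=1; G->plug->G->R->G->L->B->refl->C->L'->E->R'->B->plug->B
Char 2 ('B'): step: R->5, L=1; B->plug->B->R->C->L->H->refl->G->L'->H->R'->E->plug->E
Char 3 ('H'): step: R->6, L=1; H->plug->H->R->C->L->H->refl->G->L'->H->R'->B->plug->B
Char 4 ('C'): step: R->7, L=1; C->plug->C->R->F->L->E->refl->F->L'->A->R'->H->plug->H
Char 5 ('G'): step: R->0, L->2 (L advanced); G->plug->G->R->H->L->E->refl->F->L'->G->R'->D->plug->D
Char 6 ('D'): step: R->1, L=2; D->plug->D->R->A->L->H->refl->G->L'->B->R'->B->plug->B
Char 7 ('B'): step: R->2, L=2; B->plug->B->R->E->L->D->refl->A->L'->F->R'->E->plug->E
Char 8 ('D'): step: R->3, L=2; D->plug->D->R->E->L->D->refl->A->L'->F->R'->C->plug->C
Char 9 ('B'): step: R->4, L=2; B->plug->B->R->E->L->D->refl->A->L'->F->R'->A->plug->F

F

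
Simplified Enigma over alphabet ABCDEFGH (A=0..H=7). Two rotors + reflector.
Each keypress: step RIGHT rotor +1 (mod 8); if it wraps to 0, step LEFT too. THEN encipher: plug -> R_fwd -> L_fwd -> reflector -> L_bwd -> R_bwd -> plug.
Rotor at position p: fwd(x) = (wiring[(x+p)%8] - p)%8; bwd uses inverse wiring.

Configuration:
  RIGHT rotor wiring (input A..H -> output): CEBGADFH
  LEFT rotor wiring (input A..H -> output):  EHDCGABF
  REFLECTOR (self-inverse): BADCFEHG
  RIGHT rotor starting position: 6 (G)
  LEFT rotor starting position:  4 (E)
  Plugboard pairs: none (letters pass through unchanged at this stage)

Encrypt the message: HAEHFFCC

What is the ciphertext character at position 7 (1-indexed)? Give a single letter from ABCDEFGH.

Char 1 ('H'): step: R->7, L=4; H->plug->H->R->G->L->H->refl->G->L'->H->R'->E->plug->E
Char 2 ('A'): step: R->0, L->5 (L advanced); A->plug->A->R->C->L->A->refl->B->L'->H->R'->H->plug->H
Char 3 ('E'): step: R->1, L=5; E->plug->E->R->C->L->A->refl->B->L'->H->R'->D->plug->D
Char 4 ('H'): step: R->2, L=5; H->plug->H->R->C->L->A->refl->B->L'->H->R'->A->plug->A
Char 5 ('F'): step: R->3, L=5; F->plug->F->R->H->L->B->refl->A->L'->C->R'->D->plug->D
Char 6 ('F'): step: R->4, L=5; F->plug->F->R->A->L->D->refl->C->L'->E->R'->A->plug->A
Char 7 ('C'): step: R->5, L=5; C->plug->C->R->C->L->A->refl->B->L'->H->R'->E->plug->E

E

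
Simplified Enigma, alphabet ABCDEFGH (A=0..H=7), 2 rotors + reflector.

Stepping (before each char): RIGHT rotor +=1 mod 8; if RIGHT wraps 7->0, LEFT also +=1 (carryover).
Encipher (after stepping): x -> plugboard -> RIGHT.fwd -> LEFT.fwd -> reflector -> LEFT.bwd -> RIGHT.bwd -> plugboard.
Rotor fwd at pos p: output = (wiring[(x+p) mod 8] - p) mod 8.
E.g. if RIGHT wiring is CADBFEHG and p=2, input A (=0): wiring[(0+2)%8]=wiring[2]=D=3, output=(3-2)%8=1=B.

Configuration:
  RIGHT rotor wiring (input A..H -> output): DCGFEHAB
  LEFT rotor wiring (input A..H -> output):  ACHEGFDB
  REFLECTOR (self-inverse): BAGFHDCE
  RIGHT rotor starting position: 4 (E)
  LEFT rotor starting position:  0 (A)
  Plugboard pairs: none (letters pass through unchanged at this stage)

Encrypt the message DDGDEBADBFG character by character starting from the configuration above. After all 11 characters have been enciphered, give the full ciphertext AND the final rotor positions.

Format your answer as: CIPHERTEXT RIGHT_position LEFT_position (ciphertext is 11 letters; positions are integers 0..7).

Char 1 ('D'): step: R->5, L=0; D->plug->D->R->G->L->D->refl->F->L'->F->R'->E->plug->E
Char 2 ('D'): step: R->6, L=0; D->plug->D->R->E->L->G->refl->C->L'->B->R'->H->plug->H
Char 3 ('G'): step: R->7, L=0; G->plug->G->R->A->L->A->refl->B->L'->H->R'->D->plug->D
Char 4 ('D'): step: R->0, L->1 (L advanced); D->plug->D->R->F->L->C->refl->G->L'->B->R'->H->plug->H
Char 5 ('E'): step: R->1, L=1; E->plug->E->R->G->L->A->refl->B->L'->A->R'->G->plug->G
Char 6 ('B'): step: R->2, L=1; B->plug->B->R->D->L->F->refl->D->L'->C->R'->C->plug->C
Char 7 ('A'): step: R->3, L=1; A->plug->A->R->C->L->D->refl->F->L'->D->R'->H->plug->H
Char 8 ('D'): step: R->4, L=1; D->plug->D->R->F->L->C->refl->G->L'->B->R'->H->plug->H
Char 9 ('B'): step: R->5, L=1; B->plug->B->R->D->L->F->refl->D->L'->C->R'->A->plug->A
Char 10 ('F'): step: R->6, L=1; F->plug->F->R->H->L->H->refl->E->L'->E->R'->D->plug->D
Char 11 ('G'): step: R->7, L=1; G->plug->G->R->A->L->B->refl->A->L'->G->R'->E->plug->E
Final: ciphertext=EHDHGCHHADE, RIGHT=7, LEFT=1

Answer: EHDHGCHHADE 7 1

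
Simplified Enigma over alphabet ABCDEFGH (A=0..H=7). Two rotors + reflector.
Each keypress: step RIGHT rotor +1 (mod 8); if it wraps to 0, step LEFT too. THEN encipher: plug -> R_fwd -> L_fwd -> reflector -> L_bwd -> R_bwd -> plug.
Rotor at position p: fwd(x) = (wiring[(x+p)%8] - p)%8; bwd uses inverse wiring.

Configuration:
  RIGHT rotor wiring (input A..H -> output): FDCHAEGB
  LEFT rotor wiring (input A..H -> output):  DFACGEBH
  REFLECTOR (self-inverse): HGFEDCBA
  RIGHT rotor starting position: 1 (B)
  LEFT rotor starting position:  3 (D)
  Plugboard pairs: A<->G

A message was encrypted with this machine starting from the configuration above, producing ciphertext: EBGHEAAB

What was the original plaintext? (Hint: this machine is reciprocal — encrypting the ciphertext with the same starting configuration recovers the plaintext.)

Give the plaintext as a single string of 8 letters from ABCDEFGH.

Char 1 ('E'): step: R->2, L=3; E->plug->E->R->E->L->E->refl->D->L'->B->R'->H->plug->H
Char 2 ('B'): step: R->3, L=3; B->plug->B->R->F->L->A->refl->H->L'->A->R'->G->plug->A
Char 3 ('G'): step: R->4, L=3; G->plug->A->R->E->L->E->refl->D->L'->B->R'->E->plug->E
Char 4 ('H'): step: R->5, L=3; H->plug->H->R->D->L->G->refl->B->L'->C->R'->G->plug->A
Char 5 ('E'): step: R->6, L=3; E->plug->E->R->E->L->E->refl->D->L'->B->R'->F->plug->F
Char 6 ('A'): step: R->7, L=3; A->plug->G->R->F->L->A->refl->H->L'->A->R'->E->plug->E
Char 7 ('A'): step: R->0, L->4 (L advanced); A->plug->G->R->G->L->E->refl->D->L'->D->R'->B->plug->B
Char 8 ('B'): step: R->1, L=4; B->plug->B->R->B->L->A->refl->H->L'->E->R'->H->plug->H

Answer: HAEAFEBH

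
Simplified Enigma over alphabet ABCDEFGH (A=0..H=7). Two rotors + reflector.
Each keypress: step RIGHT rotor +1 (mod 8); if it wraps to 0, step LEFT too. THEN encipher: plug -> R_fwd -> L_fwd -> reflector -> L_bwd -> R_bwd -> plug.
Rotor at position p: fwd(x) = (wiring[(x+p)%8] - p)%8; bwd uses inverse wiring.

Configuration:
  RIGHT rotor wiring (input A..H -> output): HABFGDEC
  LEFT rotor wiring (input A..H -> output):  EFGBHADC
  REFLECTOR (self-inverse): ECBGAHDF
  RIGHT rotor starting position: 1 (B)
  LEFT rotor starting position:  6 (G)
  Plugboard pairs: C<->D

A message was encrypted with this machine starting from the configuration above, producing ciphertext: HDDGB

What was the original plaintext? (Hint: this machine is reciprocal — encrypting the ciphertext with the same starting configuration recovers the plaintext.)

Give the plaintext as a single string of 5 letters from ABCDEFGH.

Char 1 ('H'): step: R->2, L=6; H->plug->H->R->G->L->B->refl->C->L'->H->R'->A->plug->A
Char 2 ('D'): step: R->3, L=6; D->plug->C->R->A->L->F->refl->H->L'->D->R'->B->plug->B
Char 3 ('D'): step: R->4, L=6; D->plug->C->R->A->L->F->refl->H->L'->D->R'->E->plug->E
Char 4 ('G'): step: R->5, L=6; G->plug->G->R->A->L->F->refl->H->L'->D->R'->E->plug->E
Char 5 ('B'): step: R->6, L=6; B->plug->B->R->E->L->A->refl->E->L'->B->R'->C->plug->D

Answer: ABEED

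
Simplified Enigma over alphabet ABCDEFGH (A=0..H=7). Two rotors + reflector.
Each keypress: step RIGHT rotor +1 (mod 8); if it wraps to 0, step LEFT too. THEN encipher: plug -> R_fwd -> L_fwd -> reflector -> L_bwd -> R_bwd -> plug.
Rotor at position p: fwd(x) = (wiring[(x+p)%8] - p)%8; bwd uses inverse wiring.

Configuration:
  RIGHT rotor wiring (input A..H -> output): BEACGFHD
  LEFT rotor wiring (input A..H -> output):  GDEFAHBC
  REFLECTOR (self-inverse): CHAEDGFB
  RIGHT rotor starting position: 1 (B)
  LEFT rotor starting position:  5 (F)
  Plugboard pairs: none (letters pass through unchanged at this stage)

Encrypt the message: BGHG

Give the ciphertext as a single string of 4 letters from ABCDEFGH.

Char 1 ('B'): step: R->2, L=5; B->plug->B->R->A->L->C->refl->A->L'->G->R'->A->plug->A
Char 2 ('G'): step: R->3, L=5; G->plug->G->R->B->L->E->refl->D->L'->H->R'->A->plug->A
Char 3 ('H'): step: R->4, L=5; H->plug->H->R->G->L->A->refl->C->L'->A->R'->F->plug->F
Char 4 ('G'): step: R->5, L=5; G->plug->G->R->F->L->H->refl->B->L'->D->R'->F->plug->F

Answer: AAFF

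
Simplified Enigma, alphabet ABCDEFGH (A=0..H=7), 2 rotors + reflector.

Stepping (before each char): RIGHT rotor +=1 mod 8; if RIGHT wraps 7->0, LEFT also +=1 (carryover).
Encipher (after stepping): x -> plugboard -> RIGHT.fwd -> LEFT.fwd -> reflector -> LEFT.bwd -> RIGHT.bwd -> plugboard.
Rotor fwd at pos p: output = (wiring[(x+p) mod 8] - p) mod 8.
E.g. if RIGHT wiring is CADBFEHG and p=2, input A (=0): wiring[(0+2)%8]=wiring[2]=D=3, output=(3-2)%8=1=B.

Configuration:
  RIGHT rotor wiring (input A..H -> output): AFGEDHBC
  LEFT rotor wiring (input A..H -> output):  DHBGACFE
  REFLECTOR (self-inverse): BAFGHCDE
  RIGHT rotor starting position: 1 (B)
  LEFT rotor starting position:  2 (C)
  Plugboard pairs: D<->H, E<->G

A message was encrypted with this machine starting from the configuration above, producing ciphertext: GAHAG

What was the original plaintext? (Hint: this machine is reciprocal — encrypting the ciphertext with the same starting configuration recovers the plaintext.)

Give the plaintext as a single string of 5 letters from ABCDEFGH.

Char 1 ('G'): step: R->2, L=2; G->plug->E->R->H->L->F->refl->C->L'->F->R'->D->plug->H
Char 2 ('A'): step: R->3, L=2; A->plug->A->R->B->L->E->refl->H->L'->A->R'->B->plug->B
Char 3 ('H'): step: R->4, L=2; H->plug->D->R->G->L->B->refl->A->L'->D->R'->B->plug->B
Char 4 ('A'): step: R->5, L=2; A->plug->A->R->C->L->G->refl->D->L'->E->R'->B->plug->B
Char 5 ('G'): step: R->6, L=2; G->plug->E->R->A->L->H->refl->E->L'->B->R'->H->plug->D

Answer: HBBBD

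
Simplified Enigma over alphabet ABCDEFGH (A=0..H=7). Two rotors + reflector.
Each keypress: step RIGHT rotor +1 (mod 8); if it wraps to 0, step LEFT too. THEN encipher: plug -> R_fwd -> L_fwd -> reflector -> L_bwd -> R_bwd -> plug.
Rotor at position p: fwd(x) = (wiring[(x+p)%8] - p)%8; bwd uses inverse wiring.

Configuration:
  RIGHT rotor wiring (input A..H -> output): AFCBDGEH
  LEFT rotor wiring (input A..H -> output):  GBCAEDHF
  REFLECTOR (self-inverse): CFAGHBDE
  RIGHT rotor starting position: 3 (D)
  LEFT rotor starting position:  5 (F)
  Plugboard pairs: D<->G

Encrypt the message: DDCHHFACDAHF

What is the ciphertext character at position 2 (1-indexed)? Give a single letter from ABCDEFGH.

Char 1 ('D'): step: R->4, L=5; D->plug->G->R->G->L->D->refl->G->L'->A->R'->C->plug->C
Char 2 ('D'): step: R->5, L=5; D->plug->G->R->E->L->E->refl->H->L'->H->R'->B->plug->B

B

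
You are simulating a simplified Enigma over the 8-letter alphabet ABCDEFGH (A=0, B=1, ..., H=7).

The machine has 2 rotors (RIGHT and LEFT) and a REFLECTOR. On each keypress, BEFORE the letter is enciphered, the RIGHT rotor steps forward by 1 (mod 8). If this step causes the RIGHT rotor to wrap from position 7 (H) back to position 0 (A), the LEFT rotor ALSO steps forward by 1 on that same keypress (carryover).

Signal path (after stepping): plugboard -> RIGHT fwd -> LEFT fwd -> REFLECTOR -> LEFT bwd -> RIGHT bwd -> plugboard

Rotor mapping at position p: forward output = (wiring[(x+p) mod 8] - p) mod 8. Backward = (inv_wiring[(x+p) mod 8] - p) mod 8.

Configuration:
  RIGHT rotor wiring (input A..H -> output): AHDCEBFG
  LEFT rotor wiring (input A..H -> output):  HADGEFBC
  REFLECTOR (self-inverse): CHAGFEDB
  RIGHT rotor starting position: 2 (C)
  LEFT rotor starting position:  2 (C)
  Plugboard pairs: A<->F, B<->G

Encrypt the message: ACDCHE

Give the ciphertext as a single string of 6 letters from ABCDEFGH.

Char 1 ('A'): step: R->3, L=2; A->plug->F->R->F->L->A->refl->C->L'->C->R'->D->plug->D
Char 2 ('C'): step: R->4, L=2; C->plug->C->R->B->L->E->refl->F->L'->G->R'->H->plug->H
Char 3 ('D'): step: R->5, L=2; D->plug->D->R->D->L->D->refl->G->L'->H->R'->H->plug->H
Char 4 ('C'): step: R->6, L=2; C->plug->C->R->C->L->C->refl->A->L'->F->R'->E->plug->E
Char 5 ('H'): step: R->7, L=2; H->plug->H->R->G->L->F->refl->E->L'->B->R'->B->plug->G
Char 6 ('E'): step: R->0, L->3 (L advanced); E->plug->E->R->E->L->H->refl->B->L'->B->R'->F->plug->A

Answer: DHHEGA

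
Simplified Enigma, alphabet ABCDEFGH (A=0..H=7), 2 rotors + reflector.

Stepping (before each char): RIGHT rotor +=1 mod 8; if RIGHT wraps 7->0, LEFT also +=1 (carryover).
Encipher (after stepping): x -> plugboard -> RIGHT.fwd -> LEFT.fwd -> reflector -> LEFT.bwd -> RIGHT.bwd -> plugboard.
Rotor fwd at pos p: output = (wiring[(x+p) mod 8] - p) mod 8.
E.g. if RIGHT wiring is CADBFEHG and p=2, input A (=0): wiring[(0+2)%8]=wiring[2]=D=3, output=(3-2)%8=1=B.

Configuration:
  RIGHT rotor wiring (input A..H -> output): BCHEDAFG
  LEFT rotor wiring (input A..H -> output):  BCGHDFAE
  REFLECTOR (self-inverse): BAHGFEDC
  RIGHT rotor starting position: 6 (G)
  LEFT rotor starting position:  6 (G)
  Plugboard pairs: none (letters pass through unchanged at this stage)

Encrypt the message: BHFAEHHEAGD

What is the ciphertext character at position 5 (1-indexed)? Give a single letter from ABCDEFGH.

Char 1 ('B'): step: R->7, L=6; B->plug->B->R->C->L->D->refl->G->L'->B->R'->G->plug->G
Char 2 ('H'): step: R->0, L->7 (L advanced); H->plug->H->R->G->L->G->refl->D->L'->C->R'->B->plug->B
Char 3 ('F'): step: R->1, L=7; F->plug->F->R->E->L->A->refl->B->L'->H->R'->E->plug->E
Char 4 ('A'): step: R->2, L=7; A->plug->A->R->F->L->E->refl->F->L'->A->R'->H->plug->H
Char 5 ('E'): step: R->3, L=7; E->plug->E->R->D->L->H->refl->C->L'->B->R'->A->plug->A

A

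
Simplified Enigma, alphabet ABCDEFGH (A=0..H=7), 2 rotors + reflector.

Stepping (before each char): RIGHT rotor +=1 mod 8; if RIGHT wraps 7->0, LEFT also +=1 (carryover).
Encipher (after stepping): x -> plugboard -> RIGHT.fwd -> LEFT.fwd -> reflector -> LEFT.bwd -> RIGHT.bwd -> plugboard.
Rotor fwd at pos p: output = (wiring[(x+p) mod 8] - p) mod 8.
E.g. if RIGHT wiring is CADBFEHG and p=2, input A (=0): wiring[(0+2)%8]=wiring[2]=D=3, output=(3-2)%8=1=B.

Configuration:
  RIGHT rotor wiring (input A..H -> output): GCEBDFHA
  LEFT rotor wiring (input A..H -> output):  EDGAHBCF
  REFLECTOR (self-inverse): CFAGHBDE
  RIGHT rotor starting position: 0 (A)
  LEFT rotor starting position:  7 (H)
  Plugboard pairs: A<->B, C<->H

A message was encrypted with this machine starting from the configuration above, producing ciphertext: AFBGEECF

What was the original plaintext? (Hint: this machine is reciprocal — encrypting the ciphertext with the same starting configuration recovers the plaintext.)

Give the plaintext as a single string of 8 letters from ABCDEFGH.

Char 1 ('A'): step: R->1, L=7; A->plug->B->R->D->L->H->refl->E->L'->C->R'->D->plug->D
Char 2 ('F'): step: R->2, L=7; F->plug->F->R->G->L->C->refl->A->L'->F->R'->E->plug->E
Char 3 ('B'): step: R->3, L=7; B->plug->A->R->G->L->C->refl->A->L'->F->R'->E->plug->E
Char 4 ('G'): step: R->4, L=7; G->plug->G->R->A->L->G->refl->D->L'->H->R'->A->plug->B
Char 5 ('E'): step: R->5, L=7; E->plug->E->R->F->L->A->refl->C->L'->G->R'->H->plug->C
Char 6 ('E'): step: R->6, L=7; E->plug->E->R->G->L->C->refl->A->L'->F->R'->G->plug->G
Char 7 ('C'): step: R->7, L=7; C->plug->H->R->A->L->G->refl->D->L'->H->R'->B->plug->A
Char 8 ('F'): step: R->0, L->0 (L advanced); F->plug->F->R->F->L->B->refl->F->L'->H->R'->G->plug->G

Answer: DEEBCGAG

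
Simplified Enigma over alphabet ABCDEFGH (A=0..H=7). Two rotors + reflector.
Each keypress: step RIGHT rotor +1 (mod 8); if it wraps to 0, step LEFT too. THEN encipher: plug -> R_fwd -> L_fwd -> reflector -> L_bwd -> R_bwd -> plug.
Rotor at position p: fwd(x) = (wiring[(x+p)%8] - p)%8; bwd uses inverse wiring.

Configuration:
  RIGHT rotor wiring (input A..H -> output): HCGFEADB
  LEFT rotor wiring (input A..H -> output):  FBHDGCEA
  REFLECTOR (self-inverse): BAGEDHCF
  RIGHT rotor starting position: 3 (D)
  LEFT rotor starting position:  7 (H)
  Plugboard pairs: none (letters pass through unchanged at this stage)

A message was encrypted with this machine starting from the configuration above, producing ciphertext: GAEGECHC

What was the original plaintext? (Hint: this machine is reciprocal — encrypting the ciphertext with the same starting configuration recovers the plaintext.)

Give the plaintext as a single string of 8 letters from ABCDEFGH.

Answer: HGBADBCF

Derivation:
Char 1 ('G'): step: R->4, L=7; G->plug->G->R->C->L->C->refl->G->L'->B->R'->H->plug->H
Char 2 ('A'): step: R->5, L=7; A->plug->A->R->D->L->A->refl->B->L'->A->R'->G->plug->G
Char 3 ('E'): step: R->6, L=7; E->plug->E->R->A->L->B->refl->A->L'->D->R'->B->plug->B
Char 4 ('G'): step: R->7, L=7; G->plug->G->R->B->L->G->refl->C->L'->C->R'->A->plug->A
Char 5 ('E'): step: R->0, L->0 (L advanced); E->plug->E->R->E->L->G->refl->C->L'->F->R'->D->plug->D
Char 6 ('C'): step: R->1, L=0; C->plug->C->R->E->L->G->refl->C->L'->F->R'->B->plug->B
Char 7 ('H'): step: R->2, L=0; H->plug->H->R->A->L->F->refl->H->L'->C->R'->C->plug->C
Char 8 ('C'): step: R->3, L=0; C->plug->C->R->F->L->C->refl->G->L'->E->R'->F->plug->F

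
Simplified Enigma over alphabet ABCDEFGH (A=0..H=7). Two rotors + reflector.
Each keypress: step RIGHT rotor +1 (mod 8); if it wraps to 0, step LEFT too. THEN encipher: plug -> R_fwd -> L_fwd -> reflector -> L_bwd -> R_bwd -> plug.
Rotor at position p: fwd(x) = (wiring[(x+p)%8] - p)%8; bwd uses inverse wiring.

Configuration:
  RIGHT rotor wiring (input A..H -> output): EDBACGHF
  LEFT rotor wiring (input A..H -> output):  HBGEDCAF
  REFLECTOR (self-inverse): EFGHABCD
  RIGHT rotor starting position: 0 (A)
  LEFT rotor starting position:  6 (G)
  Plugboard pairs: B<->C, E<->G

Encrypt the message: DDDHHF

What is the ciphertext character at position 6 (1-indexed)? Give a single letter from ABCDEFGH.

Char 1 ('D'): step: R->1, L=6; D->plug->D->R->B->L->H->refl->D->L'->D->R'->H->plug->H
Char 2 ('D'): step: R->2, L=6; D->plug->D->R->E->L->A->refl->E->L'->H->R'->A->plug->A
Char 3 ('D'): step: R->3, L=6; D->plug->D->R->E->L->A->refl->E->L'->H->R'->B->plug->C
Char 4 ('H'): step: R->4, L=6; H->plug->H->R->E->L->A->refl->E->L'->H->R'->F->plug->F
Char 5 ('H'): step: R->5, L=6; H->plug->H->R->F->L->G->refl->C->L'->A->R'->C->plug->B
Char 6 ('F'): step: R->6, L=6; F->plug->F->R->C->L->B->refl->F->L'->G->R'->C->plug->B

B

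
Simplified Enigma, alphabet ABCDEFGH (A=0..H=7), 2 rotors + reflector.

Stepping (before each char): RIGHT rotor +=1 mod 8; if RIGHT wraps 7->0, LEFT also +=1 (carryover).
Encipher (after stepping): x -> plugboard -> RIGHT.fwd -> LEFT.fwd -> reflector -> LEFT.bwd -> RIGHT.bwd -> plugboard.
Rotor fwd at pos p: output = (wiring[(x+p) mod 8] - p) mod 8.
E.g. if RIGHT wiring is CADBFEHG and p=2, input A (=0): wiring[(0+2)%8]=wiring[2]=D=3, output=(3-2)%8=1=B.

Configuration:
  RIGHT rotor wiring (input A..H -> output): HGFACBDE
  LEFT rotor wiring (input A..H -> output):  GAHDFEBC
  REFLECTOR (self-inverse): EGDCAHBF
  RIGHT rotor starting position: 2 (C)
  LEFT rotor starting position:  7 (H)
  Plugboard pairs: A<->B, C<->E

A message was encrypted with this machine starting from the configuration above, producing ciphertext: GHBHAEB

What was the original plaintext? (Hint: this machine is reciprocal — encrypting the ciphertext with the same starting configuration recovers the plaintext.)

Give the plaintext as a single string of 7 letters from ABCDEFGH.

Char 1 ('G'): step: R->3, L=7; G->plug->G->R->D->L->A->refl->E->L'->E->R'->F->plug->F
Char 2 ('H'): step: R->4, L=7; H->plug->H->R->E->L->E->refl->A->L'->D->R'->E->plug->C
Char 3 ('B'): step: R->5, L=7; B->plug->A->R->E->L->E->refl->A->L'->D->R'->G->plug->G
Char 4 ('H'): step: R->6, L=7; H->plug->H->R->D->L->A->refl->E->L'->E->R'->G->plug->G
Char 5 ('A'): step: R->7, L=7; A->plug->B->R->A->L->D->refl->C->L'->H->R'->C->plug->E
Char 6 ('E'): step: R->0, L->0 (L advanced); E->plug->C->R->F->L->E->refl->A->L'->B->R'->F->plug->F
Char 7 ('B'): step: R->1, L=0; B->plug->A->R->F->L->E->refl->A->L'->B->R'->D->plug->D

Answer: FCGGEFD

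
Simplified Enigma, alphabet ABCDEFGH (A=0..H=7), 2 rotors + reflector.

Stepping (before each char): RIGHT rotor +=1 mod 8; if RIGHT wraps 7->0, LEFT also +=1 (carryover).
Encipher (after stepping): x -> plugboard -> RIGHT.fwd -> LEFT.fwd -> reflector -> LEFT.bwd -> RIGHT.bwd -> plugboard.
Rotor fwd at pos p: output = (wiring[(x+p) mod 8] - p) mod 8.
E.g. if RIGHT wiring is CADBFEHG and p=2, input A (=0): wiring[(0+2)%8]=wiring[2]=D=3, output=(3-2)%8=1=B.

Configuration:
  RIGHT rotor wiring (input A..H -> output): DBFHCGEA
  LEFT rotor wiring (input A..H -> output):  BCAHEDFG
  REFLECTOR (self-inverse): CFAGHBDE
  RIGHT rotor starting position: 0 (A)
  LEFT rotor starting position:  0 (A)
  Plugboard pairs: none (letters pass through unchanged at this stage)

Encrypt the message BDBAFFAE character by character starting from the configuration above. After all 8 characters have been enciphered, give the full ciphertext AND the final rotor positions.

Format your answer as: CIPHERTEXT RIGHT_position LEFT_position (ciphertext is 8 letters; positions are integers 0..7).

Char 1 ('B'): step: R->1, L=0; B->plug->B->R->E->L->E->refl->H->L'->D->R'->F->plug->F
Char 2 ('D'): step: R->2, L=0; D->plug->D->R->E->L->E->refl->H->L'->D->R'->A->plug->A
Char 3 ('B'): step: R->3, L=0; B->plug->B->R->H->L->G->refl->D->L'->F->R'->E->plug->E
Char 4 ('A'): step: R->4, L=0; A->plug->A->R->G->L->F->refl->B->L'->A->R'->C->plug->C
Char 5 ('F'): step: R->5, L=0; F->plug->F->R->A->L->B->refl->F->L'->G->R'->D->plug->D
Char 6 ('F'): step: R->6, L=0; F->plug->F->R->B->L->C->refl->A->L'->C->R'->B->plug->B
Char 7 ('A'): step: R->7, L=0; A->plug->A->R->B->L->C->refl->A->L'->C->R'->C->plug->C
Char 8 ('E'): step: R->0, L->1 (L advanced); E->plug->E->R->C->L->G->refl->D->L'->D->R'->A->plug->A
Final: ciphertext=FAECDBCA, RIGHT=0, LEFT=1

Answer: FAECDBCA 0 1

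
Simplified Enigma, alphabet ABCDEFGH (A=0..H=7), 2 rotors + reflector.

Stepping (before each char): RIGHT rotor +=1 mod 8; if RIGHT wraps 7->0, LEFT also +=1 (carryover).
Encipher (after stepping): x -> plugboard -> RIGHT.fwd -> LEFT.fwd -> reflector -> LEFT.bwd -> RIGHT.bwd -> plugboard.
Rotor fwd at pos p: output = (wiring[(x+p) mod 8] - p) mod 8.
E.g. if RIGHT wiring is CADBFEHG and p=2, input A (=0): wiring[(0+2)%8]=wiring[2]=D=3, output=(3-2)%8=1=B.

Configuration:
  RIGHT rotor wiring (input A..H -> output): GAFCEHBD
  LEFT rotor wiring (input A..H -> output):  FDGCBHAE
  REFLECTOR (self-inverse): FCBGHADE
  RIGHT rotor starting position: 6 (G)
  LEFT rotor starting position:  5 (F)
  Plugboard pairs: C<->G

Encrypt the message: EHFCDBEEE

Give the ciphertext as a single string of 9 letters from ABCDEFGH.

Char 1 ('E'): step: R->7, L=5; E->plug->E->R->D->L->A->refl->F->L'->G->R'->D->plug->D
Char 2 ('H'): step: R->0, L->6 (L advanced); H->plug->H->R->D->L->F->refl->A->L'->E->R'->E->plug->E
Char 3 ('F'): step: R->1, L=6; F->plug->F->R->A->L->C->refl->B->L'->H->R'->A->plug->A
Char 4 ('C'): step: R->2, L=6; C->plug->G->R->E->L->A->refl->F->L'->D->R'->A->plug->A
Char 5 ('D'): step: R->3, L=6; D->plug->D->R->G->L->D->refl->G->L'->B->R'->B->plug->B
Char 6 ('B'): step: R->4, L=6; B->plug->B->R->D->L->F->refl->A->L'->E->R'->F->plug->F
Char 7 ('E'): step: R->5, L=6; E->plug->E->R->D->L->F->refl->A->L'->E->R'->B->plug->B
Char 8 ('E'): step: R->6, L=6; E->plug->E->R->H->L->B->refl->C->L'->A->R'->C->plug->G
Char 9 ('E'): step: R->7, L=6; E->plug->E->R->D->L->F->refl->A->L'->E->R'->A->plug->A

Answer: DEAABFBGA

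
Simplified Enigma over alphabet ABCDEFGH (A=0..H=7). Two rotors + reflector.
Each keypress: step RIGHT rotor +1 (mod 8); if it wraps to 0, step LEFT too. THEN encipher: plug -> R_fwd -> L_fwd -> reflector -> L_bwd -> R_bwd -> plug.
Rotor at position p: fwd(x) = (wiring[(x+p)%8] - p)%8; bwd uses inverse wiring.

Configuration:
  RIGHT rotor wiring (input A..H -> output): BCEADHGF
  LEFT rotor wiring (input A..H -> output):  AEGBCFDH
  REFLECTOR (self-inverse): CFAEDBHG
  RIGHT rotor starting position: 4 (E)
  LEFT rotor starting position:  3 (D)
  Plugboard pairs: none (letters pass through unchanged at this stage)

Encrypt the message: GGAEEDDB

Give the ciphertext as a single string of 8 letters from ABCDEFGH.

Char 1 ('G'): step: R->5, L=3; G->plug->G->R->D->L->A->refl->C->L'->C->R'->A->plug->A
Char 2 ('G'): step: R->6, L=3; G->plug->G->R->F->L->F->refl->B->L'->G->R'->E->plug->E
Char 3 ('A'): step: R->7, L=3; A->plug->A->R->G->L->B->refl->F->L'->F->R'->D->plug->D
Char 4 ('E'): step: R->0, L->4 (L advanced); E->plug->E->R->D->L->D->refl->E->L'->E->R'->C->plug->C
Char 5 ('E'): step: R->1, L=4; E->plug->E->R->G->L->C->refl->A->L'->F->R'->F->plug->F
Char 6 ('D'): step: R->2, L=4; D->plug->D->R->F->L->A->refl->C->L'->G->R'->B->plug->B
Char 7 ('D'): step: R->3, L=4; D->plug->D->R->D->L->D->refl->E->L'->E->R'->C->plug->C
Char 8 ('B'): step: R->4, L=4; B->plug->B->R->D->L->D->refl->E->L'->E->R'->H->plug->H

Answer: AEDCFBCH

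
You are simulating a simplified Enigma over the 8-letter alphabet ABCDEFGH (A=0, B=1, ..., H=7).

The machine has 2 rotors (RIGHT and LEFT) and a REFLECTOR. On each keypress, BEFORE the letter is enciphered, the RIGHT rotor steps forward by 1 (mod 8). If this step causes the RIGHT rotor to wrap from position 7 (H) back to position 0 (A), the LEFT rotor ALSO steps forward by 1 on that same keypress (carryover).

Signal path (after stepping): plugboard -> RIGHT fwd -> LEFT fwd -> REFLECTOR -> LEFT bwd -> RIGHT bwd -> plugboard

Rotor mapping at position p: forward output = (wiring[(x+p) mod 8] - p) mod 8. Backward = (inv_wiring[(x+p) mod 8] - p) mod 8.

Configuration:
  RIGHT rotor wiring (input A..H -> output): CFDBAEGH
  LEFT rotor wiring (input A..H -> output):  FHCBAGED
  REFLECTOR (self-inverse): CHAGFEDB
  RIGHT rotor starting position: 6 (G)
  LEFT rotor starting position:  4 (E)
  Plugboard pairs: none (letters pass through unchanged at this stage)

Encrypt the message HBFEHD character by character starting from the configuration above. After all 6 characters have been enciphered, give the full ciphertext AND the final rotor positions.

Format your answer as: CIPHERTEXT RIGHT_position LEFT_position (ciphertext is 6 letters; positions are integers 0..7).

Char 1 ('H'): step: R->7, L=4; H->plug->H->R->H->L->F->refl->E->L'->A->R'->A->plug->A
Char 2 ('B'): step: R->0, L->5 (L advanced); B->plug->B->R->F->L->F->refl->E->L'->G->R'->G->plug->G
Char 3 ('F'): step: R->1, L=5; F->plug->F->R->F->L->F->refl->E->L'->G->R'->G->plug->G
Char 4 ('E'): step: R->2, L=5; E->plug->E->R->E->L->C->refl->A->L'->D->R'->H->plug->H
Char 5 ('H'): step: R->3, L=5; H->plug->H->R->A->L->B->refl->H->L'->B->R'->C->plug->C
Char 6 ('D'): step: R->4, L=5; D->plug->D->R->D->L->A->refl->C->L'->E->R'->A->plug->A
Final: ciphertext=AGGHCA, RIGHT=4, LEFT=5

Answer: AGGHCA 4 5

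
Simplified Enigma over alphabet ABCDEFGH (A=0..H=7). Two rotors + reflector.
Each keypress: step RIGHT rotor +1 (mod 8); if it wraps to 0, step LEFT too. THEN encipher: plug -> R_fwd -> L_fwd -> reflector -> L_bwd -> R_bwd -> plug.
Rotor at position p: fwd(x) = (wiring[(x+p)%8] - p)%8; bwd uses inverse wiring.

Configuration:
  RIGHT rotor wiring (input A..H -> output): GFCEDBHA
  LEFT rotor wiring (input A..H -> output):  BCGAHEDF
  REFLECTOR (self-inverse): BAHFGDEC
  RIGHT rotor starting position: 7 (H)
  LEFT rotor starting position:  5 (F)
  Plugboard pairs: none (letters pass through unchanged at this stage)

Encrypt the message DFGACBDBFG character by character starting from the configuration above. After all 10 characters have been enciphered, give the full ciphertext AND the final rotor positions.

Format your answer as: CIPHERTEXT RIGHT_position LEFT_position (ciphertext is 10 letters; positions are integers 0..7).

Char 1 ('D'): step: R->0, L->6 (L advanced); D->plug->D->R->E->L->A->refl->B->L'->G->R'->A->plug->A
Char 2 ('F'): step: R->1, L=6; F->plug->F->R->G->L->B->refl->A->L'->E->R'->A->plug->A
Char 3 ('G'): step: R->2, L=6; G->plug->G->R->E->L->A->refl->B->L'->G->R'->F->plug->F
Char 4 ('A'): step: R->3, L=6; A->plug->A->R->B->L->H->refl->C->L'->F->R'->E->plug->E
Char 5 ('C'): step: R->4, L=6; C->plug->C->R->D->L->E->refl->G->L'->H->R'->A->plug->A
Char 6 ('B'): step: R->5, L=6; B->plug->B->R->C->L->D->refl->F->L'->A->R'->E->plug->E
Char 7 ('D'): step: R->6, L=6; D->plug->D->R->H->L->G->refl->E->L'->D->R'->H->plug->H
Char 8 ('B'): step: R->7, L=6; B->plug->B->R->H->L->G->refl->E->L'->D->R'->D->plug->D
Char 9 ('F'): step: R->0, L->7 (L advanced); F->plug->F->R->B->L->C->refl->H->L'->D->R'->E->plug->E
Char 10 ('G'): step: R->1, L=7; G->plug->G->R->H->L->E->refl->G->L'->A->R'->E->plug->E
Final: ciphertext=AAFEAEHDEE, RIGHT=1, LEFT=7

Answer: AAFEAEHDEE 1 7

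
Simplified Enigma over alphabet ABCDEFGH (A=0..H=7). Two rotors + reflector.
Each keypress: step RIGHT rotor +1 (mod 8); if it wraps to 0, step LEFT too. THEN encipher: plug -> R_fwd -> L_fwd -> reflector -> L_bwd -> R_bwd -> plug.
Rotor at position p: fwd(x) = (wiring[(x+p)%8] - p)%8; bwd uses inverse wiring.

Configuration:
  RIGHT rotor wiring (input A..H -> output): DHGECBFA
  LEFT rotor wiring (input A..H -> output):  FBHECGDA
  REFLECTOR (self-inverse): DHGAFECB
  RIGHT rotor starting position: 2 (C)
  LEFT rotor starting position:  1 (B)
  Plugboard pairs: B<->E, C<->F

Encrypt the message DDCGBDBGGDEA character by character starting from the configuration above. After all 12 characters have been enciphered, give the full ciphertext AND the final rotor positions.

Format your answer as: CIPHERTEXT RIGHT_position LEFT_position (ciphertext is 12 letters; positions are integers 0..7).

Char 1 ('D'): step: R->3, L=1; D->plug->D->R->C->L->D->refl->A->L'->A->R'->F->plug->C
Char 2 ('D'): step: R->4, L=1; D->plug->D->R->E->L->F->refl->E->L'->H->R'->E->plug->B
Char 3 ('C'): step: R->5, L=1; C->plug->F->R->B->L->G->refl->C->L'->F->R'->H->plug->H
Char 4 ('G'): step: R->6, L=1; G->plug->G->R->E->L->F->refl->E->L'->H->R'->A->plug->A
Char 5 ('B'): step: R->7, L=1; B->plug->E->R->F->L->C->refl->G->L'->B->R'->A->plug->A
Char 6 ('D'): step: R->0, L->2 (L advanced); D->plug->D->R->E->L->B->refl->H->L'->H->R'->B->plug->E
Char 7 ('B'): step: R->1, L=2; B->plug->E->R->A->L->F->refl->E->L'->D->R'->C->plug->F
Char 8 ('G'): step: R->2, L=2; G->plug->G->R->B->L->C->refl->G->L'->F->R'->H->plug->H
Char 9 ('G'): step: R->3, L=2; G->plug->G->R->E->L->B->refl->H->L'->H->R'->B->plug->E
Char 10 ('D'): step: R->4, L=2; D->plug->D->R->E->L->B->refl->H->L'->H->R'->E->plug->B
Char 11 ('E'): step: R->5, L=2; E->plug->B->R->A->L->F->refl->E->L'->D->R'->C->plug->F
Char 12 ('A'): step: R->6, L=2; A->plug->A->R->H->L->H->refl->B->L'->E->R'->G->plug->G
Final: ciphertext=CBHAAEFHEBFG, RIGHT=6, LEFT=2

Answer: CBHAAEFHEBFG 6 2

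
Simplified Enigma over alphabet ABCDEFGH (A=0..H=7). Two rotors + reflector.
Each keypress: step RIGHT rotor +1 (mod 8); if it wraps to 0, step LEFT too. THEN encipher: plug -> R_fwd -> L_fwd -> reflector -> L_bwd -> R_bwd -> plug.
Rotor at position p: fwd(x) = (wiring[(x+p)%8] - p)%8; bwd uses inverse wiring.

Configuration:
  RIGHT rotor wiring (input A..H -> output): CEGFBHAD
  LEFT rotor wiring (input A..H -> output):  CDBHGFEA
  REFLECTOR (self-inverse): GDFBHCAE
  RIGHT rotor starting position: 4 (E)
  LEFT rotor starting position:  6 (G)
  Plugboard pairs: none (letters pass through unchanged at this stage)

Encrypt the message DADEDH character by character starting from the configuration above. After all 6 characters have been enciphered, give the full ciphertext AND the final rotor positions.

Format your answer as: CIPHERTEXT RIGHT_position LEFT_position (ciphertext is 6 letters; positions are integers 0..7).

Answer: HFFGHD 2 7

Derivation:
Char 1 ('D'): step: R->5, L=6; D->plug->D->R->F->L->B->refl->D->L'->E->R'->H->plug->H
Char 2 ('A'): step: R->6, L=6; A->plug->A->R->C->L->E->refl->H->L'->H->R'->F->plug->F
Char 3 ('D'): step: R->7, L=6; D->plug->D->R->H->L->H->refl->E->L'->C->R'->F->plug->F
Char 4 ('E'): step: R->0, L->7 (L advanced); E->plug->E->R->B->L->D->refl->B->L'->A->R'->G->plug->G
Char 5 ('D'): step: R->1, L=7; D->plug->D->R->A->L->B->refl->D->L'->B->R'->H->plug->H
Char 6 ('H'): step: R->2, L=7; H->plug->H->R->C->L->E->refl->H->L'->F->R'->D->plug->D
Final: ciphertext=HFFGHD, RIGHT=2, LEFT=7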